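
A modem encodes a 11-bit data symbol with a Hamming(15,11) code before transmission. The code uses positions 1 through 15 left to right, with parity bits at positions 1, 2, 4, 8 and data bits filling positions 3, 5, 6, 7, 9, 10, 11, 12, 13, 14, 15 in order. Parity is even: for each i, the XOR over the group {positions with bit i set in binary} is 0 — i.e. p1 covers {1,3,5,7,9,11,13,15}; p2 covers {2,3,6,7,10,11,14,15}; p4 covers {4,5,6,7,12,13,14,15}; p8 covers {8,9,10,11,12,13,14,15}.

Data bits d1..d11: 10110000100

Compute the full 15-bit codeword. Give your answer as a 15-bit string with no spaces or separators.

111101110000100

Place data at non-parity positions: p1 p2 1 p4 0 1 1 p8 0 0 0 0 1 0 0
p1 (pos 1,3,5,7,9,11,13,15): XOR of data positions = 1⊕0⊕1⊕0⊕0⊕1⊕0 = 1
p2 (pos 2,3,6,7,10,11,14,15): XOR of data positions = 1⊕1⊕1⊕0⊕0⊕0⊕0 = 1
p4 (pos 4,5,6,7,12,13,14,15): XOR of data positions = 0⊕1⊕1⊕0⊕1⊕0⊕0 = 1
p8 (pos 8,9,10,11,12,13,14,15): XOR of data positions = 0⊕0⊕0⊕0⊕1⊕0⊕0 = 1
Codeword: 111101110000100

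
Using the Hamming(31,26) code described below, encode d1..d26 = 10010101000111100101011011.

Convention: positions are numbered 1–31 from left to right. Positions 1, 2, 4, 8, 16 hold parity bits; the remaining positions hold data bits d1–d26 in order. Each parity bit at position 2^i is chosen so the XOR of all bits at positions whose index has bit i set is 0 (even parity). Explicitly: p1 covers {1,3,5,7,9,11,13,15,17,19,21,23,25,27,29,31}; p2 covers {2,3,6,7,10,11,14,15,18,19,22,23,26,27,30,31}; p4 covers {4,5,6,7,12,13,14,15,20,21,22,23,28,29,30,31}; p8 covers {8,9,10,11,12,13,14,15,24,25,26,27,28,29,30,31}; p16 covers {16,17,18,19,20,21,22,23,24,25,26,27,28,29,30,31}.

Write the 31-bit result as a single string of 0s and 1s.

0111001101010000111100101011011

Place data at non-parity positions: p1 p2 1 p4 0 0 1 p8 0 1 0 1 0 0 0 p16 1 1 1 1 0 0 1 0 1 0 1 1 0 1 1
p1 (pos 1,3,5,7,9,11,13,15,17,19,21,23,25,27,29,31): XOR of data positions = 1⊕0⊕1⊕0⊕0⊕0⊕0⊕1⊕1⊕0⊕1⊕1⊕1⊕0⊕1 = 0
p2 (pos 2,3,6,7,10,11,14,15,18,19,22,23,26,27,30,31): XOR of data positions = 1⊕0⊕1⊕1⊕0⊕0⊕0⊕1⊕1⊕0⊕1⊕0⊕1⊕1⊕1 = 1
p4 (pos 4,5,6,7,12,13,14,15,20,21,22,23,28,29,30,31): XOR of data positions = 0⊕0⊕1⊕1⊕0⊕0⊕0⊕1⊕0⊕0⊕1⊕1⊕0⊕1⊕1 = 1
p8 (pos 8,9,10,11,12,13,14,15,24,25,26,27,28,29,30,31): XOR of data positions = 0⊕1⊕0⊕1⊕0⊕0⊕0⊕0⊕1⊕0⊕1⊕1⊕0⊕1⊕1 = 1
p16 (pos 16,17,18,19,20,21,22,23,24,25,26,27,28,29,30,31): XOR of data positions = 1⊕1⊕1⊕1⊕0⊕0⊕1⊕0⊕1⊕0⊕1⊕1⊕0⊕1⊕1 = 0
Codeword: 0111001101010000111100101011011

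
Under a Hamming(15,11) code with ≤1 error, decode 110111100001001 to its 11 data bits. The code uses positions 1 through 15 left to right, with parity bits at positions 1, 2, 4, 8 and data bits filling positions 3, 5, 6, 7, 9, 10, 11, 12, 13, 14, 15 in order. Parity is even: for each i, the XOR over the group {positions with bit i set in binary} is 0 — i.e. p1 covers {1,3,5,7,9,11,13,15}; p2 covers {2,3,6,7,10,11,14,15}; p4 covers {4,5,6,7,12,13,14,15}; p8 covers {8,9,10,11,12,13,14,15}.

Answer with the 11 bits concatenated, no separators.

01110001001

s1 (pos 1,3,5,7,9,11,13,15): 1⊕0⊕1⊕1⊕0⊕0⊕0⊕1 = 0
s2 (pos 2,3,6,7,10,11,14,15): 1⊕0⊕1⊕1⊕0⊕0⊕0⊕1 = 0
s4 (pos 4,5,6,7,12,13,14,15): 1⊕1⊕1⊕1⊕1⊕0⊕0⊕1 = 0
s8 (pos 8,9,10,11,12,13,14,15): 0⊕0⊕0⊕0⊕1⊕0⊕0⊕1 = 0
Syndrome s8…s1 = 0000 → no error.
Read data bits from positions 3,5,6,7,9,10,11,12,13,14,15: 01110001001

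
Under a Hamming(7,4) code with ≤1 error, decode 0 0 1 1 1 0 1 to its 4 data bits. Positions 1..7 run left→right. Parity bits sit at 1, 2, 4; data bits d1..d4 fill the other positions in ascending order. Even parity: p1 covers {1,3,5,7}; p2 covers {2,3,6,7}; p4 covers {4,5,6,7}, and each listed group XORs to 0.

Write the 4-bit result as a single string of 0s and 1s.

s1 (pos 1,3,5,7): 0⊕1⊕1⊕1 = 1
s2 (pos 2,3,6,7): 0⊕1⊕0⊕1 = 0
s4 (pos 4,5,6,7): 1⊕1⊕0⊕1 = 1
Syndrome s4…s1 = 101 → error at position 5.
Flip position 5: 0011101 → 0011001
Read data bits from positions 3,5,6,7: 1001

1001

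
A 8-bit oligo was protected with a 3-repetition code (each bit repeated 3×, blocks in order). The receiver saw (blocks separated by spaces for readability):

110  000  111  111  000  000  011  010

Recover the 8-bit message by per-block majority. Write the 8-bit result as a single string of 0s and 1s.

Block 1 (110): 2 ones → 1
Block 2 (000): 0 ones → 0
Block 3 (111): 3 ones → 1
Block 4 (111): 3 ones → 1
Block 5 (000): 0 ones → 0
Block 6 (000): 0 ones → 0
Block 7 (011): 2 ones → 1
Block 8 (010): 1 one → 0

10110010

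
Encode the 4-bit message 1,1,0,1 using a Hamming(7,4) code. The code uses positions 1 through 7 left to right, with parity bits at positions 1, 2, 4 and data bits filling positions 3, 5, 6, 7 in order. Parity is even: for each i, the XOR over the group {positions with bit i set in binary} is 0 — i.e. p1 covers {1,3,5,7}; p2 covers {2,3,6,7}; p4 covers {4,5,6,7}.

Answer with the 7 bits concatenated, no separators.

1010101

Place data at non-parity positions: p1 p2 1 p4 1 0 1
p1 (pos 1,3,5,7): XOR of data positions = 1⊕1⊕1 = 1
p2 (pos 2,3,6,7): XOR of data positions = 1⊕0⊕1 = 0
p4 (pos 4,5,6,7): XOR of data positions = 1⊕0⊕1 = 0
Codeword: 1010101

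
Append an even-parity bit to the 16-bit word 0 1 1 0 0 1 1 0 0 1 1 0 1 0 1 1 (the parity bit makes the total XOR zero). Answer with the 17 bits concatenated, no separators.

XOR of the 16 data bits: 0⊕1⊕1⊕0⊕0⊕1⊕1⊕0⊕0⊕1⊕1⊕0⊕1⊕0⊕1⊕1 = 1
Parity bit = 1 (so all 17 bits XOR to 0).

01100110011010111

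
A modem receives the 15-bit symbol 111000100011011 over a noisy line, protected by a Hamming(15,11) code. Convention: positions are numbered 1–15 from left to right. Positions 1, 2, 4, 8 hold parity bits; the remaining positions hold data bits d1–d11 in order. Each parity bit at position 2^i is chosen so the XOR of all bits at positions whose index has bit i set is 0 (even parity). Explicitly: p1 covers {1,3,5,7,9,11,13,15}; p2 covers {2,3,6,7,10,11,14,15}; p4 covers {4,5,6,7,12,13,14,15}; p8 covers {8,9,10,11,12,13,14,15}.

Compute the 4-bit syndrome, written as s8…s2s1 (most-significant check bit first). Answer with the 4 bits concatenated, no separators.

s1 (pos 1,3,5,7,9,11,13,15): 1⊕1⊕0⊕1⊕0⊕1⊕0⊕1 = 1
s2 (pos 2,3,6,7,10,11,14,15): 1⊕1⊕0⊕1⊕0⊕1⊕1⊕1 = 0
s4 (pos 4,5,6,7,12,13,14,15): 0⊕0⊕0⊕1⊕1⊕0⊕1⊕1 = 0
s8 (pos 8,9,10,11,12,13,14,15): 0⊕0⊕0⊕1⊕1⊕0⊕1⊕1 = 0
Syndrome s8…s1 = 0001 → error at position 1.

0001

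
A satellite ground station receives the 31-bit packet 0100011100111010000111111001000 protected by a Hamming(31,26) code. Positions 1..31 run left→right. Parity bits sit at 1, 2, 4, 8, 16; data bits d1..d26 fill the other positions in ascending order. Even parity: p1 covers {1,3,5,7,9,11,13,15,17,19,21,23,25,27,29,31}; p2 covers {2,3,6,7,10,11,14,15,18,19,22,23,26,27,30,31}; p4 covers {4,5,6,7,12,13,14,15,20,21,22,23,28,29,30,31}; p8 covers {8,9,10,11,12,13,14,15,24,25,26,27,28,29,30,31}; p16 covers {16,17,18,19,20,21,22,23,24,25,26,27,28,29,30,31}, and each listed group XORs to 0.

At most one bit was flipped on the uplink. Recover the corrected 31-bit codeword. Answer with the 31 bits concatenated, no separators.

0100011100111010001111111001000

s1 (pos 1,3,5,7,9,11,13,15,17,19,21,23,25,27,29,31): 0⊕0⊕0⊕1⊕0⊕1⊕1⊕1⊕0⊕0⊕1⊕1⊕1⊕0⊕0⊕0 = 1
s2 (pos 2,3,6,7,10,11,14,15,18,19,22,23,26,27,30,31): 1⊕0⊕1⊕1⊕0⊕1⊕0⊕1⊕0⊕0⊕1⊕1⊕0⊕0⊕0⊕0 = 1
s4 (pos 4,5,6,7,12,13,14,15,20,21,22,23,28,29,30,31): 0⊕0⊕1⊕1⊕1⊕1⊕0⊕1⊕1⊕1⊕1⊕1⊕1⊕0⊕0⊕0 = 0
s8 (pos 8,9,10,11,12,13,14,15,24,25,26,27,28,29,30,31): 1⊕0⊕0⊕1⊕1⊕1⊕0⊕1⊕1⊕1⊕0⊕0⊕1⊕0⊕0⊕0 = 0
s16 (pos 16,17,18,19,20,21,22,23,24,25,26,27,28,29,30,31): 0⊕0⊕0⊕0⊕1⊕1⊕1⊕1⊕1⊕1⊕0⊕0⊕1⊕0⊕0⊕0 = 1
Syndrome s16…s1 = 10011 → error at position 19.
Flip position 19: 0100011100111010000111111001000 → 0100011100111010001111111001000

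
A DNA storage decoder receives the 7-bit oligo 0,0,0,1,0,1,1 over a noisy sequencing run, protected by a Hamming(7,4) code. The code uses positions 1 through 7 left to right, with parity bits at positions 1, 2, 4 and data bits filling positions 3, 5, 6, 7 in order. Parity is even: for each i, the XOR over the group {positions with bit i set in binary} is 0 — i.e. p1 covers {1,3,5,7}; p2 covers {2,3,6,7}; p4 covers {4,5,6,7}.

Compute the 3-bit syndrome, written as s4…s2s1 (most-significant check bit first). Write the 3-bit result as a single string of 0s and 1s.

101

s1 (pos 1,3,5,7): 0⊕0⊕0⊕1 = 1
s2 (pos 2,3,6,7): 0⊕0⊕1⊕1 = 0
s4 (pos 4,5,6,7): 1⊕0⊕1⊕1 = 1
Syndrome s4…s1 = 101 → error at position 5.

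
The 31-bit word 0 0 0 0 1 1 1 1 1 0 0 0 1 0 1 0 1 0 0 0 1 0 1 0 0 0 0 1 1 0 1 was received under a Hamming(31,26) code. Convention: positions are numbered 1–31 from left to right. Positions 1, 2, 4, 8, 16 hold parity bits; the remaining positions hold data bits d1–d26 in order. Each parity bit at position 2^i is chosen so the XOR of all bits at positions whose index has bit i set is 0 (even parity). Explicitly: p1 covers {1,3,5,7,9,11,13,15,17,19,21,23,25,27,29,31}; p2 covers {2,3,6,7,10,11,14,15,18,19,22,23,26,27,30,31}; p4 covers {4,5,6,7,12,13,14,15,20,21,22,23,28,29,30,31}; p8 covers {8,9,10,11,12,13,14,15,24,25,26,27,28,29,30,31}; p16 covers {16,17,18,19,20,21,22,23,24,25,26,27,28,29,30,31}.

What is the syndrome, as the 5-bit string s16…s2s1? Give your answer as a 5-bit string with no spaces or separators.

s1 (pos 1,3,5,7,9,11,13,15,17,19,21,23,25,27,29,31): 0⊕0⊕1⊕1⊕1⊕0⊕1⊕1⊕1⊕0⊕1⊕1⊕0⊕0⊕1⊕1 = 0
s2 (pos 2,3,6,7,10,11,14,15,18,19,22,23,26,27,30,31): 0⊕0⊕1⊕1⊕0⊕0⊕0⊕1⊕0⊕0⊕0⊕1⊕0⊕0⊕0⊕1 = 1
s4 (pos 4,5,6,7,12,13,14,15,20,21,22,23,28,29,30,31): 0⊕1⊕1⊕1⊕0⊕1⊕0⊕1⊕0⊕1⊕0⊕1⊕1⊕1⊕0⊕1 = 0
s8 (pos 8,9,10,11,12,13,14,15,24,25,26,27,28,29,30,31): 1⊕1⊕0⊕0⊕0⊕1⊕0⊕1⊕0⊕0⊕0⊕0⊕1⊕1⊕0⊕1 = 1
s16 (pos 16,17,18,19,20,21,22,23,24,25,26,27,28,29,30,31): 0⊕1⊕0⊕0⊕0⊕1⊕0⊕1⊕0⊕0⊕0⊕0⊕1⊕1⊕0⊕1 = 0
Syndrome s16…s1 = 01010 → error at position 10.

01010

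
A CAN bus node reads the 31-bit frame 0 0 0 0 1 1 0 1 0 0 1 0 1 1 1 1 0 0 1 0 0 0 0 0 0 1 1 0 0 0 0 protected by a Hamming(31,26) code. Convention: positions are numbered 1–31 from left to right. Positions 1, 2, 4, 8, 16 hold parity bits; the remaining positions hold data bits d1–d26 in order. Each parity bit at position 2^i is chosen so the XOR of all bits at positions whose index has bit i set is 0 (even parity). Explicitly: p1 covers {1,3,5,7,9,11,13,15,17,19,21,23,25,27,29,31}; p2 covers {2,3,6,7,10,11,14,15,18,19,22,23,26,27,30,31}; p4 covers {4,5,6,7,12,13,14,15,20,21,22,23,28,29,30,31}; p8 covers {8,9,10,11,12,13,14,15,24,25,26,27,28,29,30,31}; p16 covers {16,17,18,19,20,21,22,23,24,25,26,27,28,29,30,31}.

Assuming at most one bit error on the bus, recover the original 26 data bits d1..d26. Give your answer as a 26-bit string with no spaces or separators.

01100010101001000000110000

s1 (pos 1,3,5,7,9,11,13,15,17,19,21,23,25,27,29,31): 0⊕0⊕1⊕0⊕0⊕1⊕1⊕1⊕0⊕1⊕0⊕0⊕0⊕1⊕0⊕0 = 0
s2 (pos 2,3,6,7,10,11,14,15,18,19,22,23,26,27,30,31): 0⊕0⊕1⊕0⊕0⊕1⊕1⊕1⊕0⊕1⊕0⊕0⊕1⊕1⊕0⊕0 = 1
s4 (pos 4,5,6,7,12,13,14,15,20,21,22,23,28,29,30,31): 0⊕1⊕1⊕0⊕0⊕1⊕1⊕1⊕0⊕0⊕0⊕0⊕0⊕0⊕0⊕0 = 1
s8 (pos 8,9,10,11,12,13,14,15,24,25,26,27,28,29,30,31): 1⊕0⊕0⊕1⊕0⊕1⊕1⊕1⊕0⊕0⊕1⊕1⊕0⊕0⊕0⊕0 = 1
s16 (pos 16,17,18,19,20,21,22,23,24,25,26,27,28,29,30,31): 1⊕0⊕0⊕1⊕0⊕0⊕0⊕0⊕0⊕0⊕1⊕1⊕0⊕0⊕0⊕0 = 0
Syndrome s16…s1 = 01110 → error at position 14.
Flip position 14: 0000110100101111001000000110000 → 0000110100101011001000000110000
Read data bits from positions 3,5,6,7,9,10,11,12,13,14,15,17,18,19,20,21,22,23,24,25,26,27,28,29,30,31: 01100010101001000000110000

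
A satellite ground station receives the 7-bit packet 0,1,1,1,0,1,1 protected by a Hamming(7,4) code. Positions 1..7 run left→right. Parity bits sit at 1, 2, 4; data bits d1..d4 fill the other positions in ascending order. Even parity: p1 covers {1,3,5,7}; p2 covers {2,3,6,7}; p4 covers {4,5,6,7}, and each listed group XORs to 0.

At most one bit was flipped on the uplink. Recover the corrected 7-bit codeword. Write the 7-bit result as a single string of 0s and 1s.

s1 (pos 1,3,5,7): 0⊕1⊕0⊕1 = 0
s2 (pos 2,3,6,7): 1⊕1⊕1⊕1 = 0
s4 (pos 4,5,6,7): 1⊕0⊕1⊕1 = 1
Syndrome s4…s1 = 100 → error at position 4.
Flip position 4: 0111011 → 0110011

0110011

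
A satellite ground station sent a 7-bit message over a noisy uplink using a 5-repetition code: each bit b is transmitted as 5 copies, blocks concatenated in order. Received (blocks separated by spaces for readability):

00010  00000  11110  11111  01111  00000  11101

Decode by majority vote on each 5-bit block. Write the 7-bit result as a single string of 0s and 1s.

Block 1 (00010): 1 one → 0
Block 2 (00000): 0 ones → 0
Block 3 (11110): 4 ones → 1
Block 4 (11111): 5 ones → 1
Block 5 (01111): 4 ones → 1
Block 6 (00000): 0 ones → 0
Block 7 (11101): 4 ones → 1

0011101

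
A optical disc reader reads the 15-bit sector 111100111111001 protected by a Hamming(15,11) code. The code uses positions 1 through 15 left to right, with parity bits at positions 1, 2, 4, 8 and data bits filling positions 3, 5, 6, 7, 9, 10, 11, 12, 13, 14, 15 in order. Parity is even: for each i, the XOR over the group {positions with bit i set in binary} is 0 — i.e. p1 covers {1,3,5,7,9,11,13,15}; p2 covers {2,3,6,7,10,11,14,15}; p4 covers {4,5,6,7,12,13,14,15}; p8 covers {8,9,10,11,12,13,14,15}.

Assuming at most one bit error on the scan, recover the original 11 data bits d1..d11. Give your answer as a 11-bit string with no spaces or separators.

s1 (pos 1,3,5,7,9,11,13,15): 1⊕1⊕0⊕1⊕1⊕1⊕0⊕1 = 0
s2 (pos 2,3,6,7,10,11,14,15): 1⊕1⊕0⊕1⊕1⊕1⊕0⊕1 = 0
s4 (pos 4,5,6,7,12,13,14,15): 1⊕0⊕0⊕1⊕1⊕0⊕0⊕1 = 0
s8 (pos 8,9,10,11,12,13,14,15): 1⊕1⊕1⊕1⊕1⊕0⊕0⊕1 = 0
Syndrome s8…s1 = 0000 → no error.
Read data bits from positions 3,5,6,7,9,10,11,12,13,14,15: 10011111001

10011111001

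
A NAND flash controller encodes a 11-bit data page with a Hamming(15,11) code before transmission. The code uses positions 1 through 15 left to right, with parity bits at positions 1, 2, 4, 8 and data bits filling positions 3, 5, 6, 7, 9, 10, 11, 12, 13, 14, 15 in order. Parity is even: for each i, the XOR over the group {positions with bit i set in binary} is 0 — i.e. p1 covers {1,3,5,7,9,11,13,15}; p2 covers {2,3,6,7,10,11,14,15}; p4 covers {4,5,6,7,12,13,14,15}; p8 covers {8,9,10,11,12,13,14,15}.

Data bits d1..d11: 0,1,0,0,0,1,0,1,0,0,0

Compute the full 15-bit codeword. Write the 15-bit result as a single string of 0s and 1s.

110010000101000

Place data at non-parity positions: p1 p2 0 p4 1 0 0 p8 0 1 0 1 0 0 0
p1 (pos 1,3,5,7,9,11,13,15): XOR of data positions = 0⊕1⊕0⊕0⊕0⊕0⊕0 = 1
p2 (pos 2,3,6,7,10,11,14,15): XOR of data positions = 0⊕0⊕0⊕1⊕0⊕0⊕0 = 1
p4 (pos 4,5,6,7,12,13,14,15): XOR of data positions = 1⊕0⊕0⊕1⊕0⊕0⊕0 = 0
p8 (pos 8,9,10,11,12,13,14,15): XOR of data positions = 0⊕1⊕0⊕1⊕0⊕0⊕0 = 0
Codeword: 110010000101000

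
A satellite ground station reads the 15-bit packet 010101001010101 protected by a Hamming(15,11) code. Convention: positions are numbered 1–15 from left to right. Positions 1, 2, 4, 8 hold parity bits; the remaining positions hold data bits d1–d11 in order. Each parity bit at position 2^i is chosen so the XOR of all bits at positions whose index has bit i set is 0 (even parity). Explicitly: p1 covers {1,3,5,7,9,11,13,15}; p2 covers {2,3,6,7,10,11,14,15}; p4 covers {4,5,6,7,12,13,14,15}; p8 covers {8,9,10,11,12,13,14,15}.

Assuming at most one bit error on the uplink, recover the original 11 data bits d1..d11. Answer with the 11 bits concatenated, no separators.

00101010101

s1 (pos 1,3,5,7,9,11,13,15): 0⊕0⊕0⊕0⊕1⊕1⊕1⊕1 = 0
s2 (pos 2,3,6,7,10,11,14,15): 1⊕0⊕1⊕0⊕0⊕1⊕0⊕1 = 0
s4 (pos 4,5,6,7,12,13,14,15): 1⊕0⊕1⊕0⊕0⊕1⊕0⊕1 = 0
s8 (pos 8,9,10,11,12,13,14,15): 0⊕1⊕0⊕1⊕0⊕1⊕0⊕1 = 0
Syndrome s8…s1 = 0000 → no error.
Read data bits from positions 3,5,6,7,9,10,11,12,13,14,15: 00101010101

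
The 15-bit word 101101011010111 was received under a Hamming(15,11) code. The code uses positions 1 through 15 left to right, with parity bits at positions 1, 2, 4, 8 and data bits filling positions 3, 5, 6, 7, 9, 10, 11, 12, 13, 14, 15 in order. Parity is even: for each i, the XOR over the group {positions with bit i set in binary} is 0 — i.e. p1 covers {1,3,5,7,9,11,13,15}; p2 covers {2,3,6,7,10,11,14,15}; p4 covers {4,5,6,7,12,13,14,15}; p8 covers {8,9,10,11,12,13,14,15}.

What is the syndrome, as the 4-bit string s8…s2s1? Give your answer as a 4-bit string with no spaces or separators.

0110

s1 (pos 1,3,5,7,9,11,13,15): 1⊕1⊕0⊕0⊕1⊕1⊕1⊕1 = 0
s2 (pos 2,3,6,7,10,11,14,15): 0⊕1⊕1⊕0⊕0⊕1⊕1⊕1 = 1
s4 (pos 4,5,6,7,12,13,14,15): 1⊕0⊕1⊕0⊕0⊕1⊕1⊕1 = 1
s8 (pos 8,9,10,11,12,13,14,15): 1⊕1⊕0⊕1⊕0⊕1⊕1⊕1 = 0
Syndrome s8…s1 = 0110 → error at position 6.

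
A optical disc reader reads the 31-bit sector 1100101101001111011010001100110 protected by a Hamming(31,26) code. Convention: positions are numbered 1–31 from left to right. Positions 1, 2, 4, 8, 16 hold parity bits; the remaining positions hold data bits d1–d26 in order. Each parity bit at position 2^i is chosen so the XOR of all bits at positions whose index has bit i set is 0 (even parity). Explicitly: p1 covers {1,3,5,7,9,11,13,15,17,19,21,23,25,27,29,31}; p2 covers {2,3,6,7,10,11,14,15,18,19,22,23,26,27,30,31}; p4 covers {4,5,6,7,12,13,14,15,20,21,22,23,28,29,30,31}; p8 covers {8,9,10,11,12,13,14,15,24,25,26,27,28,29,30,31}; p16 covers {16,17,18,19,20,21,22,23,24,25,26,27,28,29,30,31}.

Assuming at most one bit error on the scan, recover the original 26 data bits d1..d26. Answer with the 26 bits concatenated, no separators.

01010110111011010001100110

s1 (pos 1,3,5,7,9,11,13,15,17,19,21,23,25,27,29,31): 1⊕0⊕1⊕1⊕0⊕0⊕1⊕1⊕0⊕1⊕1⊕0⊕1⊕0⊕1⊕0 = 1
s2 (pos 2,3,6,7,10,11,14,15,18,19,22,23,26,27,30,31): 1⊕0⊕0⊕1⊕1⊕0⊕1⊕1⊕1⊕1⊕0⊕0⊕1⊕0⊕1⊕0 = 1
s4 (pos 4,5,6,7,12,13,14,15,20,21,22,23,28,29,30,31): 0⊕1⊕0⊕1⊕0⊕1⊕1⊕1⊕0⊕1⊕0⊕0⊕0⊕1⊕1⊕0 = 0
s8 (pos 8,9,10,11,12,13,14,15,24,25,26,27,28,29,30,31): 1⊕0⊕1⊕0⊕0⊕1⊕1⊕1⊕0⊕1⊕1⊕0⊕0⊕1⊕1⊕0 = 1
s16 (pos 16,17,18,19,20,21,22,23,24,25,26,27,28,29,30,31): 1⊕0⊕1⊕1⊕0⊕1⊕0⊕0⊕0⊕1⊕1⊕0⊕0⊕1⊕1⊕0 = 0
Syndrome s16…s1 = 01011 → error at position 11.
Flip position 11: 1100101101001111011010001100110 → 1100101101101111011010001100110
Read data bits from positions 3,5,6,7,9,10,11,12,13,14,15,17,18,19,20,21,22,23,24,25,26,27,28,29,30,31: 01010110111011010001100110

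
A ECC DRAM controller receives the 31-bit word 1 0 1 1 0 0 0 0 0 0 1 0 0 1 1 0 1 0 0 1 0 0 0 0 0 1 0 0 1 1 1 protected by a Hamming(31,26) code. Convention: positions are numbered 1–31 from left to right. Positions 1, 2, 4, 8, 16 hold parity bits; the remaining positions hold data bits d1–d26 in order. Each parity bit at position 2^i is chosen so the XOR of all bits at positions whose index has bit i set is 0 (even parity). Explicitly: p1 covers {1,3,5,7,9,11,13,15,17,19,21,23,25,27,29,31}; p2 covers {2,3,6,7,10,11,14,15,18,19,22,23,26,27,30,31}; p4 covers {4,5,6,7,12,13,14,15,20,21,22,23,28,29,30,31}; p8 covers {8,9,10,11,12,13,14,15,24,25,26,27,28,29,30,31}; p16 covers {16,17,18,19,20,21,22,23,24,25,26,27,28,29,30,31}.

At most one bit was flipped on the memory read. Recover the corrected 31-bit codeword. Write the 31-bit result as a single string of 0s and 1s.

s1 (pos 1,3,5,7,9,11,13,15,17,19,21,23,25,27,29,31): 1⊕1⊕0⊕0⊕0⊕1⊕0⊕1⊕1⊕0⊕0⊕0⊕0⊕0⊕1⊕1 = 1
s2 (pos 2,3,6,7,10,11,14,15,18,19,22,23,26,27,30,31): 0⊕1⊕0⊕0⊕0⊕1⊕1⊕1⊕0⊕0⊕0⊕0⊕1⊕0⊕1⊕1 = 1
s4 (pos 4,5,6,7,12,13,14,15,20,21,22,23,28,29,30,31): 1⊕0⊕0⊕0⊕0⊕0⊕1⊕1⊕1⊕0⊕0⊕0⊕0⊕1⊕1⊕1 = 1
s8 (pos 8,9,10,11,12,13,14,15,24,25,26,27,28,29,30,31): 0⊕0⊕0⊕1⊕0⊕0⊕1⊕1⊕0⊕0⊕1⊕0⊕0⊕1⊕1⊕1 = 1
s16 (pos 16,17,18,19,20,21,22,23,24,25,26,27,28,29,30,31): 0⊕1⊕0⊕0⊕1⊕0⊕0⊕0⊕0⊕0⊕1⊕0⊕0⊕1⊕1⊕1 = 0
Syndrome s16…s1 = 01111 → error at position 15.
Flip position 15: 1011000000100110100100000100111 → 1011000000100100100100000100111

1011000000100100100100000100111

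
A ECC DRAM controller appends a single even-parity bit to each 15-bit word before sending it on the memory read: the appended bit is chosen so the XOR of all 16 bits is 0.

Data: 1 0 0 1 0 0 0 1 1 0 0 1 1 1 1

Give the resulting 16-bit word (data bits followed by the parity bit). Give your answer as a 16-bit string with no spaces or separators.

1001000110011110

XOR of the 15 data bits: 1⊕0⊕0⊕1⊕0⊕0⊕0⊕1⊕1⊕0⊕0⊕1⊕1⊕1⊕1 = 0
Parity bit = 0 (so all 16 bits XOR to 0).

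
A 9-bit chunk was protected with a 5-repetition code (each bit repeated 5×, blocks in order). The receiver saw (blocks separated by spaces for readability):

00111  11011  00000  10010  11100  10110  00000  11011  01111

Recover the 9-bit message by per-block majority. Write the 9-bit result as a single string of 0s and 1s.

110011011

Block 1 (00111): 3 ones → 1
Block 2 (11011): 4 ones → 1
Block 3 (00000): 0 ones → 0
Block 4 (10010): 2 ones → 0
Block 5 (11100): 3 ones → 1
Block 6 (10110): 3 ones → 1
Block 7 (00000): 0 ones → 0
Block 8 (11011): 4 ones → 1
Block 9 (01111): 4 ones → 1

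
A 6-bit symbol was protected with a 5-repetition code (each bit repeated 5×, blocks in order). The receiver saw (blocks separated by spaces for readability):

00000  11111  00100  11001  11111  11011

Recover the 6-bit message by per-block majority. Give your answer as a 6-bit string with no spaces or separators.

Block 1 (00000): 0 ones → 0
Block 2 (11111): 5 ones → 1
Block 3 (00100): 1 one → 0
Block 4 (11001): 3 ones → 1
Block 5 (11111): 5 ones → 1
Block 6 (11011): 4 ones → 1

010111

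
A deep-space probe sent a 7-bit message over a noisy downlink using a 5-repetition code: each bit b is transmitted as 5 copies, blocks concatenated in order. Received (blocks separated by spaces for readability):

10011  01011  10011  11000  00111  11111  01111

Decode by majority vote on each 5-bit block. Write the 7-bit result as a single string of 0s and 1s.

1110111

Block 1 (10011): 3 ones → 1
Block 2 (01011): 3 ones → 1
Block 3 (10011): 3 ones → 1
Block 4 (11000): 2 ones → 0
Block 5 (00111): 3 ones → 1
Block 6 (11111): 5 ones → 1
Block 7 (01111): 4 ones → 1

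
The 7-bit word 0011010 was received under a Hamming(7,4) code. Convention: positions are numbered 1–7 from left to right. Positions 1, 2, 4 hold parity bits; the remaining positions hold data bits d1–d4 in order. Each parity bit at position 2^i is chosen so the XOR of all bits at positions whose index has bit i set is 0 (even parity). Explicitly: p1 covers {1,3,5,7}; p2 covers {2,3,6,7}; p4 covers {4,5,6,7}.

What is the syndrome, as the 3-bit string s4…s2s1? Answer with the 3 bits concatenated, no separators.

s1 (pos 1,3,5,7): 0⊕1⊕0⊕0 = 1
s2 (pos 2,3,6,7): 0⊕1⊕1⊕0 = 0
s4 (pos 4,5,6,7): 1⊕0⊕1⊕0 = 0
Syndrome s4…s1 = 001 → error at position 1.

001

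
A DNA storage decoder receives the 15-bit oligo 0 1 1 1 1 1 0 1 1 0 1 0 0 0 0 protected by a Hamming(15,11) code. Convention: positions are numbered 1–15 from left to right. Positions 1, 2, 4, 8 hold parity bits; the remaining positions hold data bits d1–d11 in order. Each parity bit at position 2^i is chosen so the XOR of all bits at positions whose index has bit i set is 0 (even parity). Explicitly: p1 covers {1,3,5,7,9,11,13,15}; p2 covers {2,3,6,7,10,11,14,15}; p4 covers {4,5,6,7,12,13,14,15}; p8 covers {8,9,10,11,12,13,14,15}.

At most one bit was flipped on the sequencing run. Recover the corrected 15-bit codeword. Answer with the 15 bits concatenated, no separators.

s1 (pos 1,3,5,7,9,11,13,15): 0⊕1⊕1⊕0⊕1⊕1⊕0⊕0 = 0
s2 (pos 2,3,6,7,10,11,14,15): 1⊕1⊕1⊕0⊕0⊕1⊕0⊕0 = 0
s4 (pos 4,5,6,7,12,13,14,15): 1⊕1⊕1⊕0⊕0⊕0⊕0⊕0 = 1
s8 (pos 8,9,10,11,12,13,14,15): 1⊕1⊕0⊕1⊕0⊕0⊕0⊕0 = 1
Syndrome s8…s1 = 1100 → error at position 12.
Flip position 12: 011111011010000 → 011111011011000

011111011011000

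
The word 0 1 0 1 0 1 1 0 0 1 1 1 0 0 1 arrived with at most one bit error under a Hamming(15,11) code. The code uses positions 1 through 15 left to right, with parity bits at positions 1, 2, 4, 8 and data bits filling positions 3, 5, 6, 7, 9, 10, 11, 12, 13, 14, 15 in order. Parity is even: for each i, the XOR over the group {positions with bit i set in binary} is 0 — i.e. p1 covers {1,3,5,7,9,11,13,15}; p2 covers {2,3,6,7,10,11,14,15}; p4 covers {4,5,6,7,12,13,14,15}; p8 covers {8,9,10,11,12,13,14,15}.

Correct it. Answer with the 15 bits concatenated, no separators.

010111100111001

s1 (pos 1,3,5,7,9,11,13,15): 0⊕0⊕0⊕1⊕0⊕1⊕0⊕1 = 1
s2 (pos 2,3,6,7,10,11,14,15): 1⊕0⊕1⊕1⊕1⊕1⊕0⊕1 = 0
s4 (pos 4,5,6,7,12,13,14,15): 1⊕0⊕1⊕1⊕1⊕0⊕0⊕1 = 1
s8 (pos 8,9,10,11,12,13,14,15): 0⊕0⊕1⊕1⊕1⊕0⊕0⊕1 = 0
Syndrome s8…s1 = 0101 → error at position 5.
Flip position 5: 010101100111001 → 010111100111001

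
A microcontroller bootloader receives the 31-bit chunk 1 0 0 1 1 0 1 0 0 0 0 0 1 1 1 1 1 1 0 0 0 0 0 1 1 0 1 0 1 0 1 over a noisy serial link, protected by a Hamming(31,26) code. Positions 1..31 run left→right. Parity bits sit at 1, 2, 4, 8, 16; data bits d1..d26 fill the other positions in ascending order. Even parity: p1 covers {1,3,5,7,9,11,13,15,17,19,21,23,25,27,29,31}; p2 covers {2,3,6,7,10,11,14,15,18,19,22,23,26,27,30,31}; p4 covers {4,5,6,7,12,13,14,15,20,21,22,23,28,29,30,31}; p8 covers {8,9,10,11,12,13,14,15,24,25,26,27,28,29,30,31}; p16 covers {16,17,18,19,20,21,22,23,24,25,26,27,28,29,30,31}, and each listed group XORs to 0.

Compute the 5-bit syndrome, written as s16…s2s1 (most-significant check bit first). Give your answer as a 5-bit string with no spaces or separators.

s1 (pos 1,3,5,7,9,11,13,15,17,19,21,23,25,27,29,31): 1⊕0⊕1⊕1⊕0⊕0⊕1⊕1⊕1⊕0⊕0⊕0⊕1⊕1⊕1⊕1 = 0
s2 (pos 2,3,6,7,10,11,14,15,18,19,22,23,26,27,30,31): 0⊕0⊕0⊕1⊕0⊕0⊕1⊕1⊕1⊕0⊕0⊕0⊕0⊕1⊕0⊕1 = 0
s4 (pos 4,5,6,7,12,13,14,15,20,21,22,23,28,29,30,31): 1⊕1⊕0⊕1⊕0⊕1⊕1⊕1⊕0⊕0⊕0⊕0⊕0⊕1⊕0⊕1 = 0
s8 (pos 8,9,10,11,12,13,14,15,24,25,26,27,28,29,30,31): 0⊕0⊕0⊕0⊕0⊕1⊕1⊕1⊕1⊕1⊕0⊕1⊕0⊕1⊕0⊕1 = 0
s16 (pos 16,17,18,19,20,21,22,23,24,25,26,27,28,29,30,31): 1⊕1⊕1⊕0⊕0⊕0⊕0⊕0⊕1⊕1⊕0⊕1⊕0⊕1⊕0⊕1 = 0
Syndrome s16…s1 = 00000 → no error.

00000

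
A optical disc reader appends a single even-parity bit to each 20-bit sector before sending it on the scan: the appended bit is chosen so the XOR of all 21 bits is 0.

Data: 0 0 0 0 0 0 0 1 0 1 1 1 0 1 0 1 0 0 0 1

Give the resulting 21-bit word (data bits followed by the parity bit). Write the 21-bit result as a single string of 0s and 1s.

000000010111010100011

XOR of the 20 data bits: 0⊕0⊕0⊕0⊕0⊕0⊕0⊕1⊕0⊕1⊕1⊕1⊕0⊕1⊕0⊕1⊕0⊕0⊕0⊕1 = 1
Parity bit = 1 (so all 21 bits XOR to 0).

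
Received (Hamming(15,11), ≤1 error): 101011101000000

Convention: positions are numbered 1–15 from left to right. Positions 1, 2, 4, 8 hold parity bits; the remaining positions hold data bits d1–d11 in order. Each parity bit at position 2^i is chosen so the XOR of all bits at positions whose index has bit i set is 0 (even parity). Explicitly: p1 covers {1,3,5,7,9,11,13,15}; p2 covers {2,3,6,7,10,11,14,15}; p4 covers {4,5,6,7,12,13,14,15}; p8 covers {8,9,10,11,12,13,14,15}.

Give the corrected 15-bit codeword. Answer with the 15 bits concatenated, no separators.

101011101000001

s1 (pos 1,3,5,7,9,11,13,15): 1⊕1⊕1⊕1⊕1⊕0⊕0⊕0 = 1
s2 (pos 2,3,6,7,10,11,14,15): 0⊕1⊕1⊕1⊕0⊕0⊕0⊕0 = 1
s4 (pos 4,5,6,7,12,13,14,15): 0⊕1⊕1⊕1⊕0⊕0⊕0⊕0 = 1
s8 (pos 8,9,10,11,12,13,14,15): 0⊕1⊕0⊕0⊕0⊕0⊕0⊕0 = 1
Syndrome s8…s1 = 1111 → error at position 15.
Flip position 15: 101011101000000 → 101011101000001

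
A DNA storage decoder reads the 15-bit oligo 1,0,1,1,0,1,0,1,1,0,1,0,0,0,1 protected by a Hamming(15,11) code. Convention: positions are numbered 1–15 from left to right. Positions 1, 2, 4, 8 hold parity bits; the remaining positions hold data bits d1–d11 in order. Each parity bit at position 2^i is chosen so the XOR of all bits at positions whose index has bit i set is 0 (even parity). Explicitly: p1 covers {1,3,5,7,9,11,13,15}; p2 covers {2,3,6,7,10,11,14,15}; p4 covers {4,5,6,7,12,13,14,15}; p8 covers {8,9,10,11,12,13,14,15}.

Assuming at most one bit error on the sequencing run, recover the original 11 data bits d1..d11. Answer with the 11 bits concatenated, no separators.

s1 (pos 1,3,5,7,9,11,13,15): 1⊕1⊕0⊕0⊕1⊕1⊕0⊕1 = 1
s2 (pos 2,3,6,7,10,11,14,15): 0⊕1⊕1⊕0⊕0⊕1⊕0⊕1 = 0
s4 (pos 4,5,6,7,12,13,14,15): 1⊕0⊕1⊕0⊕0⊕0⊕0⊕1 = 1
s8 (pos 8,9,10,11,12,13,14,15): 1⊕1⊕0⊕1⊕0⊕0⊕0⊕1 = 0
Syndrome s8…s1 = 0101 → error at position 5.
Flip position 5: 101101011010001 → 101111011010001
Read data bits from positions 3,5,6,7,9,10,11,12,13,14,15: 11101010001

11101010001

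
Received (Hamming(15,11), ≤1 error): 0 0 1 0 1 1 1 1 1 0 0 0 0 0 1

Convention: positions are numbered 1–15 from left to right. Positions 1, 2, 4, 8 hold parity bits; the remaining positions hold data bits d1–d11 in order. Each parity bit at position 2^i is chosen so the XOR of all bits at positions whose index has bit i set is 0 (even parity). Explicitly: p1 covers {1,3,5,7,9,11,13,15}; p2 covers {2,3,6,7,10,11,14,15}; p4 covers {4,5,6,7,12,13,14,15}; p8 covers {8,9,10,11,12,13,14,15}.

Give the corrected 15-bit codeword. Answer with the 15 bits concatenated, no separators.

s1 (pos 1,3,5,7,9,11,13,15): 0⊕1⊕1⊕1⊕1⊕0⊕0⊕1 = 1
s2 (pos 2,3,6,7,10,11,14,15): 0⊕1⊕1⊕1⊕0⊕0⊕0⊕1 = 0
s4 (pos 4,5,6,7,12,13,14,15): 0⊕1⊕1⊕1⊕0⊕0⊕0⊕1 = 0
s8 (pos 8,9,10,11,12,13,14,15): 1⊕1⊕0⊕0⊕0⊕0⊕0⊕1 = 1
Syndrome s8…s1 = 1001 → error at position 9.
Flip position 9: 001011111000001 → 001011110000001

001011110000001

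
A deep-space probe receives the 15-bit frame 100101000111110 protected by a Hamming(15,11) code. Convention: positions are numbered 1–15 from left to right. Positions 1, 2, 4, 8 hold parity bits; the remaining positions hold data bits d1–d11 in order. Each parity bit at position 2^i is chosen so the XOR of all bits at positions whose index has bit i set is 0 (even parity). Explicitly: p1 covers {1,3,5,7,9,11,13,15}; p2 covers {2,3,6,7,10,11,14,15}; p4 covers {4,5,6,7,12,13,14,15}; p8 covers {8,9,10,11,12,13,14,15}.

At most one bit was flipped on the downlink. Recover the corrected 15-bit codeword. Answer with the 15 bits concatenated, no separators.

s1 (pos 1,3,5,7,9,11,13,15): 1⊕0⊕0⊕0⊕0⊕1⊕1⊕0 = 1
s2 (pos 2,3,6,7,10,11,14,15): 0⊕0⊕1⊕0⊕1⊕1⊕1⊕0 = 0
s4 (pos 4,5,6,7,12,13,14,15): 1⊕0⊕1⊕0⊕1⊕1⊕1⊕0 = 1
s8 (pos 8,9,10,11,12,13,14,15): 0⊕0⊕1⊕1⊕1⊕1⊕1⊕0 = 1
Syndrome s8…s1 = 1101 → error at position 13.
Flip position 13: 100101000111110 → 100101000111010

100101000111010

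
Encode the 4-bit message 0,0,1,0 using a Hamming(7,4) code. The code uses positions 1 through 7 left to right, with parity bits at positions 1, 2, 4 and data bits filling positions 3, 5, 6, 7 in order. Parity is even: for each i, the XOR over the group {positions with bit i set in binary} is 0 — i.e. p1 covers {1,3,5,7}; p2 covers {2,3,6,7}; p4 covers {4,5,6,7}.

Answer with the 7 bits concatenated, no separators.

0101010

Place data at non-parity positions: p1 p2 0 p4 0 1 0
p1 (pos 1,3,5,7): XOR of data positions = 0⊕0⊕0 = 0
p2 (pos 2,3,6,7): XOR of data positions = 0⊕1⊕0 = 1
p4 (pos 4,5,6,7): XOR of data positions = 0⊕1⊕0 = 1
Codeword: 0101010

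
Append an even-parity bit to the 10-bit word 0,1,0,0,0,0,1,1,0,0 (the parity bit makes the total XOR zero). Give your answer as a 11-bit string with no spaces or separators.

XOR of the 10 data bits: 0⊕1⊕0⊕0⊕0⊕0⊕1⊕1⊕0⊕0 = 1
Parity bit = 1 (so all 11 bits XOR to 0).

01000011001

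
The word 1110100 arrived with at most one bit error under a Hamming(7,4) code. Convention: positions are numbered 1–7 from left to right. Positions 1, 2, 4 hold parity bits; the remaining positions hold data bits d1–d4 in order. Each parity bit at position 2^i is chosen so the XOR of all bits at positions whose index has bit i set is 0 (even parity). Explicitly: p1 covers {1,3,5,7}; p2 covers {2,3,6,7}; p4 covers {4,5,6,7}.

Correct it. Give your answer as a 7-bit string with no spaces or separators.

1110000

s1 (pos 1,3,5,7): 1⊕1⊕1⊕0 = 1
s2 (pos 2,3,6,7): 1⊕1⊕0⊕0 = 0
s4 (pos 4,5,6,7): 0⊕1⊕0⊕0 = 1
Syndrome s4…s1 = 101 → error at position 5.
Flip position 5: 1110100 → 1110000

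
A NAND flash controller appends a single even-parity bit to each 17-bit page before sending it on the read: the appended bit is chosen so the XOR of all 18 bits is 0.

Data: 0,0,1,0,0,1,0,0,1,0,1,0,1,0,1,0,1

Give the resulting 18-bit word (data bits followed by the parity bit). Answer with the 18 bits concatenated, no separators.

001001001010101011

XOR of the 17 data bits: 0⊕0⊕1⊕0⊕0⊕1⊕0⊕0⊕1⊕0⊕1⊕0⊕1⊕0⊕1⊕0⊕1 = 1
Parity bit = 1 (so all 18 bits XOR to 0).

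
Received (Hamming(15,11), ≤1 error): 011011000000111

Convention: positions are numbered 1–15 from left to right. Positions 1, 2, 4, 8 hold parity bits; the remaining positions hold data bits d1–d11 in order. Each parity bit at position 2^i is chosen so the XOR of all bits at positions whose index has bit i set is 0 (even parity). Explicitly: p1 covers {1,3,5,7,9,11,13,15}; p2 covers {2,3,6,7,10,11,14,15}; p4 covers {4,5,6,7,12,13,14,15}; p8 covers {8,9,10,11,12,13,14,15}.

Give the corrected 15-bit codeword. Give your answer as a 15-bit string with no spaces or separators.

011011000000101

s1 (pos 1,3,5,7,9,11,13,15): 0⊕1⊕1⊕0⊕0⊕0⊕1⊕1 = 0
s2 (pos 2,3,6,7,10,11,14,15): 1⊕1⊕1⊕0⊕0⊕0⊕1⊕1 = 1
s4 (pos 4,5,6,7,12,13,14,15): 0⊕1⊕1⊕0⊕0⊕1⊕1⊕1 = 1
s8 (pos 8,9,10,11,12,13,14,15): 0⊕0⊕0⊕0⊕0⊕1⊕1⊕1 = 1
Syndrome s8…s1 = 1110 → error at position 14.
Flip position 14: 011011000000111 → 011011000000101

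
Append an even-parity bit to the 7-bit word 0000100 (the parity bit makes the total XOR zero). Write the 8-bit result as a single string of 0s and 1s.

XOR of the 7 data bits: 0⊕0⊕0⊕0⊕1⊕0⊕0 = 1
Parity bit = 1 (so all 8 bits XOR to 0).

00001001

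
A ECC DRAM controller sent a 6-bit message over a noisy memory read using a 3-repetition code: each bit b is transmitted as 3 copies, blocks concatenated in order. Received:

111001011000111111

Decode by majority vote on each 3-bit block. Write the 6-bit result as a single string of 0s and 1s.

Block 1 (111): 3 ones → 1
Block 2 (001): 1 one → 0
Block 3 (011): 2 ones → 1
Block 4 (000): 0 ones → 0
Block 5 (111): 3 ones → 1
Block 6 (111): 3 ones → 1

101011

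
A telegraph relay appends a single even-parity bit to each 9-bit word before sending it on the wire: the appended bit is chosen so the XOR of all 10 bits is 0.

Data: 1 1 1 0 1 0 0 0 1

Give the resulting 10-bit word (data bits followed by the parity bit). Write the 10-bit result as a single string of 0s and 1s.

1110100011

XOR of the 9 data bits: 1⊕1⊕1⊕0⊕1⊕0⊕0⊕0⊕1 = 1
Parity bit = 1 (so all 10 bits XOR to 0).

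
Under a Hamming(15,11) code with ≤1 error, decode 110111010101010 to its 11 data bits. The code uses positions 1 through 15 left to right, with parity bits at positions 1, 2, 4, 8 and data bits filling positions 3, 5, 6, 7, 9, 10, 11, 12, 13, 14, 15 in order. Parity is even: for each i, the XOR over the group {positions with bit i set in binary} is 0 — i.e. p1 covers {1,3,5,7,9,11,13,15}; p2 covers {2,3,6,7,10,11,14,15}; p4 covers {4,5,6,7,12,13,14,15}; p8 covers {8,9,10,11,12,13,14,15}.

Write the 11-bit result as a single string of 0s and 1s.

s1 (pos 1,3,5,7,9,11,13,15): 1⊕0⊕1⊕0⊕0⊕0⊕0⊕0 = 0
s2 (pos 2,3,6,7,10,11,14,15): 1⊕0⊕1⊕0⊕1⊕0⊕1⊕0 = 0
s4 (pos 4,5,6,7,12,13,14,15): 1⊕1⊕1⊕0⊕1⊕0⊕1⊕0 = 1
s8 (pos 8,9,10,11,12,13,14,15): 1⊕0⊕1⊕0⊕1⊕0⊕1⊕0 = 0
Syndrome s8…s1 = 0100 → error at position 4.
Flip position 4: 110111010101010 → 110011010101010
Read data bits from positions 3,5,6,7,9,10,11,12,13,14,15: 01100101010

01100101010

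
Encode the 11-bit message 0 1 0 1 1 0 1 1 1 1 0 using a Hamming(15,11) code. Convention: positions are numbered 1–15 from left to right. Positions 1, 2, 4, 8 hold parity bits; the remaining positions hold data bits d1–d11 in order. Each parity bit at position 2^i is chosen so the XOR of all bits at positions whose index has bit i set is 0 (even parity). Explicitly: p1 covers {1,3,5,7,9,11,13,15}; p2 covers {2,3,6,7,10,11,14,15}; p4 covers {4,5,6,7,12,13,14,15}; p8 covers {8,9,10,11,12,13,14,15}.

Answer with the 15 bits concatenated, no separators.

110110111011110

Place data at non-parity positions: p1 p2 0 p4 1 0 1 p8 1 0 1 1 1 1 0
p1 (pos 1,3,5,7,9,11,13,15): XOR of data positions = 0⊕1⊕1⊕1⊕1⊕1⊕0 = 1
p2 (pos 2,3,6,7,10,11,14,15): XOR of data positions = 0⊕0⊕1⊕0⊕1⊕1⊕0 = 1
p4 (pos 4,5,6,7,12,13,14,15): XOR of data positions = 1⊕0⊕1⊕1⊕1⊕1⊕0 = 1
p8 (pos 8,9,10,11,12,13,14,15): XOR of data positions = 1⊕0⊕1⊕1⊕1⊕1⊕0 = 1
Codeword: 110110111011110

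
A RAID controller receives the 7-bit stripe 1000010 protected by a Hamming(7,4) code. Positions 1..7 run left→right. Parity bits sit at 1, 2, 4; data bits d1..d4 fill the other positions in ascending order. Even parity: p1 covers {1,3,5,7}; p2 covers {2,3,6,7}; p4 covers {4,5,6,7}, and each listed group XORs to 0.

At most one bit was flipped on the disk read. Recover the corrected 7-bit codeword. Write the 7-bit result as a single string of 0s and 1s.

s1 (pos 1,3,5,7): 1⊕0⊕0⊕0 = 1
s2 (pos 2,3,6,7): 0⊕0⊕1⊕0 = 1
s4 (pos 4,5,6,7): 0⊕0⊕1⊕0 = 1
Syndrome s4…s1 = 111 → error at position 7.
Flip position 7: 1000010 → 1000011

1000011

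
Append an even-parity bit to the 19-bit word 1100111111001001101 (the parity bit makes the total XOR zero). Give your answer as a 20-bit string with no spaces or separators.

11001111110010011010

XOR of the 19 data bits: 1⊕1⊕0⊕0⊕1⊕1⊕1⊕1⊕1⊕1⊕0⊕0⊕1⊕0⊕0⊕1⊕1⊕0⊕1 = 0
Parity bit = 0 (so all 20 bits XOR to 0).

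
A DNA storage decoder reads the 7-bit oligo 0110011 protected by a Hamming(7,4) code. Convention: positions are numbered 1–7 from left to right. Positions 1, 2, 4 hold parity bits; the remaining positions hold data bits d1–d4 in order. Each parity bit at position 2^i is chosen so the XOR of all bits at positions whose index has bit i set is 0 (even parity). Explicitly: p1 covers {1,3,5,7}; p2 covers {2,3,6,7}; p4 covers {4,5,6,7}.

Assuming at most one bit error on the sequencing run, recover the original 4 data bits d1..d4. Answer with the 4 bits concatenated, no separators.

1011

s1 (pos 1,3,5,7): 0⊕1⊕0⊕1 = 0
s2 (pos 2,3,6,7): 1⊕1⊕1⊕1 = 0
s4 (pos 4,5,6,7): 0⊕0⊕1⊕1 = 0
Syndrome s4…s1 = 000 → no error.
Read data bits from positions 3,5,6,7: 1011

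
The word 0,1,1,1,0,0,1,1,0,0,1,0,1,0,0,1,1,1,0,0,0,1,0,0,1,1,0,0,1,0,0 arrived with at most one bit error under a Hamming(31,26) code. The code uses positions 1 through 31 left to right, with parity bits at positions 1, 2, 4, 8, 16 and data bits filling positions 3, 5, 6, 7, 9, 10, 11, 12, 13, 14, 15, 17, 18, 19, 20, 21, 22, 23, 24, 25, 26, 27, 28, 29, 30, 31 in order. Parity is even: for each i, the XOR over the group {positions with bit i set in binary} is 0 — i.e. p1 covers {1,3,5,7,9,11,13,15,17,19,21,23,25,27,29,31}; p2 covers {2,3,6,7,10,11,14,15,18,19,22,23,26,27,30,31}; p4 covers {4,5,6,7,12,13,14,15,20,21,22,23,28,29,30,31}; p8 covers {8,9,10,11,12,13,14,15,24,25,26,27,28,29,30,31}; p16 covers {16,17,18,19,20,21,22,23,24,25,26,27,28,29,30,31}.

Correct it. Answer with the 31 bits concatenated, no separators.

0111001100101001110001101100100

s1 (pos 1,3,5,7,9,11,13,15,17,19,21,23,25,27,29,31): 0⊕1⊕0⊕1⊕0⊕1⊕1⊕0⊕1⊕0⊕0⊕0⊕1⊕0⊕1⊕0 = 1
s2 (pos 2,3,6,7,10,11,14,15,18,19,22,23,26,27,30,31): 1⊕1⊕0⊕1⊕0⊕1⊕0⊕0⊕1⊕0⊕1⊕0⊕1⊕0⊕0⊕0 = 1
s4 (pos 4,5,6,7,12,13,14,15,20,21,22,23,28,29,30,31): 1⊕0⊕0⊕1⊕0⊕1⊕0⊕0⊕0⊕0⊕1⊕0⊕0⊕1⊕0⊕0 = 1
s8 (pos 8,9,10,11,12,13,14,15,24,25,26,27,28,29,30,31): 1⊕0⊕0⊕1⊕0⊕1⊕0⊕0⊕0⊕1⊕1⊕0⊕0⊕1⊕0⊕0 = 0
s16 (pos 16,17,18,19,20,21,22,23,24,25,26,27,28,29,30,31): 1⊕1⊕1⊕0⊕0⊕0⊕1⊕0⊕0⊕1⊕1⊕0⊕0⊕1⊕0⊕0 = 1
Syndrome s16…s1 = 10111 → error at position 23.
Flip position 23: 0111001100101001110001001100100 → 0111001100101001110001101100100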